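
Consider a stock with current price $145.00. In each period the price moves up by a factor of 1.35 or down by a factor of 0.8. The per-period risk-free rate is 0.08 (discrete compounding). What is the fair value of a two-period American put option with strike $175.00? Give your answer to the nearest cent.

$30.76

Risk-neutral probability p = (1 + 0.08 − 0.8)/(1.35 − 0.8) = 0.2800/0.5500 = 0.5091
Terminal stock prices: S_uu = 264.3, S_ud = 156.6, S_dd = 92.8
Terminal payoffs (K − S): max(-89.26, 0) = 0, max(18.4, 0) = 18.4, max(82.2, 0) = 82.2
Node u (S = 195.8): continuation = 1/1.08·[0.5091·0.0000 + 0.4909·18.4000] = 8.3636; exercise value = 0.0000 ≤ continuation, so V_u = 8.3636
Node d (S = 116): continuation = 1/1.08·[0.5091·18.4000 + 0.4909·82.2000] = 46.0370; exercise value = 59.0000 > continuation, so V_d = 59.0000 (exercise)
Node 0 (S = 145): continuation = 1/1.08·[0.5091·8.3636 + 0.4909·59.0000] = 30.7606; exercise value = 30.0000 ≤ continuation, so V_0 = 30.7606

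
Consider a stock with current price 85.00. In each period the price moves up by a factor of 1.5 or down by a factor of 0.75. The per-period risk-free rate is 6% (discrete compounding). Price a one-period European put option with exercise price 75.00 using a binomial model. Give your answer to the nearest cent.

6.23

Risk-neutral probability p = (1 + 0.06 − 0.75)/(1.5 − 0.75) = 0.3100/0.7500 = 0.4133
Terminal stock prices: S_u = 127.5, S_d = 63.75
Terminal payoffs (K − S): max(-52.5, 0) = 0, max(11.25, 0) = 11.25
Node 0 (S = 85): V_0 = 1/1.06·[0.4133·0.0000 + 0.5867·11.2500] = 6.2264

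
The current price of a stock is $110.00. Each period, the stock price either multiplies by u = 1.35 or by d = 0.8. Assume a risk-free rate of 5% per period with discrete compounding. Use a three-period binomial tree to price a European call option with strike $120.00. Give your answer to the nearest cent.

$24.01

Risk-neutral probability p = (1 + 0.05 − 0.8)/(1.35 − 0.8) = 0.2500/0.5500 = 0.4545
Terminal stock prices: S_uuu = 270.6, S_uud = 160.4, S_udd = 95.04, S_ddd = 56.32
Terminal payoffs (S − K): max(150.6, 0) = 150.6, max(40.38, 0) = 40.38, max(-24.96, 0) = 0, max(-63.68, 0) = 0
Node uu (S = 200.5): V_uu = 1/1.05·[0.4545·150.6413 + 0.5455·40.3800] = 86.1893
Node ud (S = 118.8): V_ud = 1/1.05·[0.4545·40.3800 + 0.5455·0.0000] = 17.4805
Node dd (S = 70.4): V_dd = 1/1.05·[0.4545·0.0000 + 0.5455·0.0000] = 0.0000
Node u (S = 148.5): V_u = 1/1.05·[0.4545·86.1893 + 0.5455·17.4805] = 46.3922
Node d (S = 88): V_d = 1/1.05·[0.4545·17.4805 + 0.5455·0.0000] = 7.5673
Node 0 (S = 110): V_0 = 1/1.05·[0.4545·46.3922 + 0.5455·7.5673] = 24.0143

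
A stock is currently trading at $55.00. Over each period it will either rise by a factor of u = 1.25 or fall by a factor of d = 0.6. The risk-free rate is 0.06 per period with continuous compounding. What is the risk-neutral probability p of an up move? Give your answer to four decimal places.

Risk-neutral probability p = (e^0.06 − 0.6)/(1.25 − 0.6) = 0.4618/0.6500 = 0.7105

p = 0.7105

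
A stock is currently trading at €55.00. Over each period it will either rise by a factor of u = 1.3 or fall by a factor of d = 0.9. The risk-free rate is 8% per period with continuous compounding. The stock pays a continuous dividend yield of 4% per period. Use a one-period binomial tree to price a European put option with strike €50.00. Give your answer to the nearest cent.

Per-period risk-free factor R = e^0.08 = 1.0833; dividend-adjusted growth = e^(0.08−0.04) = 1.0408.
Risk-neutral probability p = (1.0408 − 0.9)/(1.3 − 0.9) = 0.1408/0.4000 = 0.3520
Terminal stock prices: S_u = 71.5, S_d = 49.5
Terminal payoffs (K − S): max(-21.5, 0) = 0, max(0.5, 0) = 0.5
Node 0 (S = 55): V_0 = e^(−0.08)·[0.3520·0.0000 + 0.6480·0.5000] = 0.2991

€0.30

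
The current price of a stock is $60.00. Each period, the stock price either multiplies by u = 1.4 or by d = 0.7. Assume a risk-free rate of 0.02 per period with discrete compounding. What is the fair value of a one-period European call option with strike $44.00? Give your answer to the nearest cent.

$17.93

Risk-neutral probability p = (1 + 0.02 − 0.7)/(1.4 − 0.7) = 0.3200/0.7000 = 0.4571
Terminal stock prices: S_u = 84, S_d = 42
Terminal payoffs (S − K): max(40, 0) = 40, max(-2, 0) = 0
Node 0 (S = 60): V_0 = 1/1.02·[0.4571·40.0000 + 0.5429·0.0000] = 17.9272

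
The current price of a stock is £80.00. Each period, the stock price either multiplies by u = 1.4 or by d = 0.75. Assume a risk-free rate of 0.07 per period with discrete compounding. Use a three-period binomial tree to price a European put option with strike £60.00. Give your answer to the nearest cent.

£2.80

Risk-neutral probability p = (1 + 0.07 − 0.75)/(1.4 − 0.75) = 0.3200/0.6500 = 0.4923
Terminal stock prices: S_uuu = 219.5, S_uud = 117.6, S_udd = 63, S_ddd = 33.75
Terminal payoffs (K − S): max(-159.5, 0) = 0, max(-57.6, 0) = 0, max(-3, 0) = 0, max(26.25, 0) = 26.25
Node uu (S = 156.8): V_uu = 1/1.07·[0.4923·0.0000 + 0.5077·0.0000] = 0.0000
Node ud (S = 84): V_ud = 1/1.07·[0.4923·0.0000 + 0.5077·0.0000] = 0.0000
Node dd (S = 45): V_dd = 1/1.07·[0.4923·0.0000 + 0.5077·26.2500] = 12.4551
Node u (S = 112): V_u = 1/1.07·[0.4923·0.0000 + 0.5077·0.0000] = 0.0000
Node d (S = 60): V_d = 1/1.07·[0.4923·0.0000 + 0.5077·12.4551] = 5.9097
Node 0 (S = 80): V_0 = 1/1.07·[0.4923·0.0000 + 0.5077·5.9097] = 2.8040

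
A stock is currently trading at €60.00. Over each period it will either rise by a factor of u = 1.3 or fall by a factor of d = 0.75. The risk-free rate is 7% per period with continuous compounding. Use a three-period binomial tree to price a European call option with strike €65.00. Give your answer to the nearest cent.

€14.74

Risk-neutral probability p = (e^0.07 − 0.75)/(1.3 − 0.75) = 0.3225/0.5500 = 0.5864
Terminal stock prices: S_uuu = 131.8, S_uud = 76.05, S_udd = 43.88, S_ddd = 25.31
Terminal payoffs (S − K): max(66.82, 0) = 66.82, max(11.05, 0) = 11.05, max(-21.12, 0) = 0, max(-39.69, 0) = 0
Node uu (S = 101.4): V_uu = e^(−0.07)·[0.5864·66.8200 + 0.4136·11.0500] = 40.7944
Node ud (S = 58.5): V_ud = e^(−0.07)·[0.5864·11.0500 + 0.4136·0.0000] = 6.0414
Node dd (S = 33.75): V_dd = e^(−0.07)·[0.5864·0.0000 + 0.4136·0.0000] = 0.0000
Node u (S = 78): V_u = e^(−0.07)·[0.5864·40.7944 + 0.4136·6.0414] = 24.6337
Node d (S = 45): V_d = e^(−0.07)·[0.5864·6.0414 + 0.4136·0.0000] = 3.3031
Node 0 (S = 60): V_0 = e^(−0.07)·[0.5864·24.6337 + 0.4136·3.3031] = 14.7420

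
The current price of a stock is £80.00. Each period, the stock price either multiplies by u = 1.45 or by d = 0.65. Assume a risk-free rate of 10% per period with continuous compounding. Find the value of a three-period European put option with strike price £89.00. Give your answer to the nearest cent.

£13.37

Risk-neutral probability p = (e^0.1 − 0.65)/(1.45 − 0.65) = 0.4552/0.8000 = 0.5690
Terminal stock prices: S_uuu = 243.9, S_uud = 109.3, S_udd = 49.01, S_ddd = 21.97
Terminal payoffs (K − S): max(-154.9, 0) = 0, max(-20.33, 0) = 0, max(39.99, 0) = 39.99, max(67.03, 0) = 67.03
Node uu (S = 168.2): V_uu = e^(−0.1)·[0.5690·0.0000 + 0.4310·0.0000] = 0.0000
Node ud (S = 75.4): V_ud = e^(−0.1)·[0.5690·0.0000 + 0.4310·39.9900] = 15.5968
Node dd (S = 33.8): V_dd = e^(−0.1)·[0.5690·39.9900 + 0.4310·67.0300] = 46.7305
Node u (S = 116): V_u = e^(−0.1)·[0.5690·0.0000 + 0.4310·15.5968] = 6.0830
Node d (S = 52): V_d = e^(−0.1)·[0.5690·15.5968 + 0.4310·46.7305] = 26.2553
Node 0 (S = 80): V_0 = e^(−0.1)·[0.5690·6.0830 + 0.4310·26.2553] = 13.3717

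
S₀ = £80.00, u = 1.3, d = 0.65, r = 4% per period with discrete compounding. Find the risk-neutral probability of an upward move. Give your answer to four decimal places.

Risk-neutral probability p = (1 + 0.04 − 0.65)/(1.3 − 0.65) = 0.3900/0.6500 = 0.6000

p = 0.6000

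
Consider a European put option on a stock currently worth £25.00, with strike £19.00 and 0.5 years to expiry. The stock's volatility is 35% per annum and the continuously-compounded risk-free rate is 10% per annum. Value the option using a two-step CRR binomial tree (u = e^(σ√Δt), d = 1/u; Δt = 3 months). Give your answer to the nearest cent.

£0.29

CRR parameters: u = e^(σ√Δt) = e^(0.35·√0.25) = 1.1912, d = 1/u = 0.8395
Per-period rate: rΔt = 0.1·0.25 = 0.025, so R = e^0.025 = 1.0253
Risk-neutral probability p = (e^0.025 − 0.8395)/(1.1912 − 0.8395) = 0.1859/0.3518 = 0.5283
Terminal stock prices: S_uu = 35.48, S_ud = 25, S_dd = 17.62
Terminal payoffs (K − S): max(-16.48, 0) = 0, max(-6, 0) = 0, max(1.383, 0) = 1.383
Node u (S = 29.78): V_u = e^(−0.025)·[0.5283·0.0000 + 0.4717·0.0000] = 0.0000
Node d (S = 20.99): V_d = e^(−0.025)·[0.5283·0.0000 + 0.4717·1.3828] = 0.6361
Node 0 (S = 25): V_0 = e^(−0.025)·[0.5283·0.0000 + 0.4717·0.6361] = 0.2926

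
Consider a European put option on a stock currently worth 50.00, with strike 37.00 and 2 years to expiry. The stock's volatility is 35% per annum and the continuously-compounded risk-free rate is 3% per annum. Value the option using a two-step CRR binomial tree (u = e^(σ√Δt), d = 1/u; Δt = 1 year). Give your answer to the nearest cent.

3.39

CRR parameters: u = e^(σ√Δt) = e^(0.35·√1) = 1.4191, d = 1/u = 0.7047
Per-period rate: rΔt = 0.03·1 = 0.03, so R = e^0.03 = 1.0305
Risk-neutral probability p = (e^0.03 − 0.7047)/(1.4191 − 0.7047) = 0.3258/0.7144 = 0.4560
Terminal stock prices: S_uu = 100.7, S_ud = 50, S_dd = 24.83
Terminal payoffs (K − S): max(-63.69, 0) = 0, max(-13, 0) = 0, max(12.17, 0) = 12.17
Node u (S = 70.95): V_u = e^(−0.03)·[0.4560·0.0000 + 0.5440·0.0000] = 0.0000
Node d (S = 35.23): V_d = e^(−0.03)·[0.4560·0.0000 + 0.5440·12.1707] = 6.4250
Node 0 (S = 50): V_0 = e^(−0.03)·[0.4560·0.0000 + 0.5440·6.4250] = 3.3918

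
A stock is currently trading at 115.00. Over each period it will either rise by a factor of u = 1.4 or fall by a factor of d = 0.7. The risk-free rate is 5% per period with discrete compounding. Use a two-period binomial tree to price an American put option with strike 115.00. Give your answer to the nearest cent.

Risk-neutral probability p = (1 + 0.05 − 0.7)/(1.4 − 0.7) = 0.3500/0.7000 = 0.5000
Terminal stock prices: S_uu = 225.4, S_ud = 112.7, S_dd = 56.35
Terminal payoffs (K − S): max(-110.4, 0) = 0, max(2.3, 0) = 2.3, max(58.65, 0) = 58.65
Node u (S = 161): continuation = 1/1.05·[0.5000·0.0000 + 0.5000·2.3000] = 1.0952; exercise value = 0.0000 ≤ continuation, so V_u = 1.0952
Node d (S = 80.5): continuation = 1/1.05·[0.5000·2.3000 + 0.5000·58.6500] = 29.0238; exercise value = 34.5000 > continuation, so V_d = 34.5000 (exercise)
Node 0 (S = 115): continuation = 1/1.05·[0.5000·1.0952 + 0.5000·34.5000] = 16.9501; exercise value = 0.0000 ≤ continuation, so V_0 = 16.9501

16.95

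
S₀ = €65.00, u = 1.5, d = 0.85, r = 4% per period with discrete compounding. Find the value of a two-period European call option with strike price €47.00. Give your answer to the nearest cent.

Risk-neutral probability p = (1 + 0.04 − 0.85)/(1.5 − 0.85) = 0.1900/0.6500 = 0.2923
Terminal stock prices: S_uu = 146.2, S_ud = 82.88, S_dd = 46.96
Terminal payoffs (S − K): max(99.25, 0) = 99.25, max(35.88, 0) = 35.88, max(-0.0375, 0) = 0
Node u (S = 97.5): V_u = 1/1.04·[0.2923·99.2500 + 0.7077·35.8750] = 52.3077
Node d (S = 55.25): V_d = 1/1.04·[0.2923·35.8750 + 0.7077·0.0000] = 10.0832
Node 0 (S = 65): V_0 = 1/1.04·[0.2923·52.3077 + 0.7077·10.0832] = 21.5632

€21.56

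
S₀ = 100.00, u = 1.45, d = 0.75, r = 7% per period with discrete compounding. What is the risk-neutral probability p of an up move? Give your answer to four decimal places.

Risk-neutral probability p = (1 + 0.07 − 0.75)/(1.45 − 0.75) = 0.3200/0.7000 = 0.4571

p = 0.4571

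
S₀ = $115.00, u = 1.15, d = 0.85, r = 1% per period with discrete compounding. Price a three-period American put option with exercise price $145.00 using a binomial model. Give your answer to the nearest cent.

$31.81

Risk-neutral probability p = (1 + 0.01 − 0.85)/(1.15 − 0.85) = 0.1600/0.3000 = 0.5333
Terminal stock prices: S_uuu = 174.9, S_uud = 129.3, S_udd = 95.55, S_ddd = 70.62
Terminal payoffs (K − S): max(-29.9, 0) = 0, max(15.73, 0) = 15.73, max(49.45, 0) = 49.45, max(74.38, 0) = 74.38
Node uu (S = 152.1): continuation = 1/1.01·[0.5333·0.0000 + 0.4667·15.7256] = 7.2660; exercise value = 0.0000 ≤ continuation, so V_uu = 7.2660
Node ud (S = 112.4): continuation = 1/1.01·[0.5333·15.7256 + 0.4667·49.4494] = 31.1519; exercise value = 32.5875 > continuation, so V_ud = 32.5875 (exercise)
Node dd (S = 83.09): continuation = 1/1.01·[0.5333·49.4494 + 0.4667·74.3756] = 60.4769; exercise value = 61.9125 > continuation, so V_dd = 61.9125 (exercise)
Node u (S = 132.2): continuation = 1/1.01·[0.5333·7.2660 + 0.4667·32.5875] = 18.8937; exercise value = 12.7500 ≤ continuation, so V_u = 18.8937
Node d (S = 97.75): continuation = 1/1.01·[0.5333·32.5875 + 0.4667·61.9125] = 45.8144; exercise value = 47.2500 > continuation, so V_d = 47.2500 (exercise)
Node 0 (S = 115): continuation = 1/1.01·[0.5333·18.8937 + 0.4667·47.2500] = 31.8086; exercise value = 30.0000 ≤ continuation, so V_0 = 31.8086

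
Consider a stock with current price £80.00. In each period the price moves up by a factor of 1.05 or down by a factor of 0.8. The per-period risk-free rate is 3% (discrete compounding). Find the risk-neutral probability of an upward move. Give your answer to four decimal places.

p = 0.9200

Risk-neutral probability p = (1 + 0.03 − 0.8)/(1.05 − 0.8) = 0.2300/0.2500 = 0.9200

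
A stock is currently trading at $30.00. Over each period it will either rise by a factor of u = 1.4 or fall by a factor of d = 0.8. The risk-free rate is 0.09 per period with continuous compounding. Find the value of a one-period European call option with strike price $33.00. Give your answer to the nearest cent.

Risk-neutral probability p = (e^0.09 − 0.8)/(1.4 − 0.8) = 0.2942/0.6000 = 0.4903
Terminal stock prices: S_u = 42, S_d = 24
Terminal payoffs (S − K): max(9, 0) = 9, max(-9, 0) = 0
Node 0 (S = 30): V_0 = e^(−0.09)·[0.4903·9.0000 + 0.5097·0.0000] = 4.0328

$4.03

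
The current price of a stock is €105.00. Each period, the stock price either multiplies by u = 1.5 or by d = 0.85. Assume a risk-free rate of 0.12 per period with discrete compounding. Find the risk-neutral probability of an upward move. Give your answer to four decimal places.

p = 0.4154

Risk-neutral probability p = (1 + 0.12 − 0.85)/(1.5 − 0.85) = 0.2700/0.6500 = 0.4154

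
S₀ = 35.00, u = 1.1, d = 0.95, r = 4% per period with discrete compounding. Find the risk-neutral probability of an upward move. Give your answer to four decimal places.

Risk-neutral probability p = (1 + 0.04 − 0.95)/(1.1 − 0.95) = 0.0900/0.1500 = 0.6000

p = 0.6000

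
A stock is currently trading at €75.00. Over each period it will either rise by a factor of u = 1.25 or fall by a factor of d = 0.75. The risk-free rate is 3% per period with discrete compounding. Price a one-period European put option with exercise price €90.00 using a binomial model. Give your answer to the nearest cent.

€14.42

Risk-neutral probability p = (1 + 0.03 − 0.75)/(1.25 − 0.75) = 0.2800/0.5000 = 0.5600
Terminal stock prices: S_u = 93.75, S_d = 56.25
Terminal payoffs (K − S): max(-3.75, 0) = 0, max(33.75, 0) = 33.75
Node 0 (S = 75): V_0 = 1/1.03·[0.5600·0.0000 + 0.4400·33.7500] = 14.4175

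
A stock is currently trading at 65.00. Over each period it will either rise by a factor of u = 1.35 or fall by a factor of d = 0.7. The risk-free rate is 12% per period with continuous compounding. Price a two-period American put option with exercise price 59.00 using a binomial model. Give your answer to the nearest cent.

Risk-neutral probability p = (e^0.12 − 0.7)/(1.35 − 0.7) = 0.4275/0.6500 = 0.6577
Terminal stock prices: S_uu = 118.5, S_ud = 61.42, S_dd = 31.85
Terminal payoffs (K − S): max(-59.46, 0) = 0, max(-2.425, 0) = 0, max(27.15, 0) = 27.15
Node u (S = 87.75): continuation = e^(−0.12)·[0.6577·0.0000 + 0.3423·0.0000] = 0.0000; exercise value = 0.0000 ≤ continuation, so V_u = 0.0000
Node d (S = 45.5): continuation = e^(−0.12)·[0.6577·0.0000 + 0.3423·27.1500] = 8.2428; exercise value = 13.5000 > continuation, so V_d = 13.5000 (exercise)
Node 0 (S = 65): continuation = e^(−0.12)·[0.6577·0.0000 + 0.3423·13.5000] = 4.0987; exercise value = 0.0000 ≤ continuation, so V_0 = 4.0987

4.10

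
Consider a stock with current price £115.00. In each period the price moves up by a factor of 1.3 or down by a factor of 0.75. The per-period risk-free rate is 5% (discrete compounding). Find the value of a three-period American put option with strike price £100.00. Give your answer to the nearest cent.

£9.71

Risk-neutral probability p = (1 + 0.05 − 0.75)/(1.3 − 0.75) = 0.3000/0.5500 = 0.5455
Terminal stock prices: S_uuu = 252.7, S_uud = 145.8, S_udd = 84.09, S_ddd = 48.52
Terminal payoffs (K − S): max(-152.7, 0) = 0, max(-45.76, 0) = 0, max(15.91, 0) = 15.91, max(51.48, 0) = 51.48
Node uu (S = 194.4): continuation = 1/1.05·[0.5455·0.0000 + 0.4545·0.0000] = 0.0000; exercise value = 0.0000 ≤ continuation, so V_uu = 0.0000
Node ud (S = 112.1): continuation = 1/1.05·[0.5455·0.0000 + 0.4545·15.9062] = 6.8858; exercise value = 0.0000 ≤ continuation, so V_ud = 6.8858
Node dd (S = 64.69): continuation = 1/1.05·[0.5455·15.9062 + 0.4545·51.4844] = 30.5506; exercise value = 35.3125 > continuation, so V_dd = 35.3125 (exercise)
Node u (S = 149.5): continuation = 1/1.05·[0.5455·0.0000 + 0.4545·6.8858] = 2.9809; exercise value = 0.0000 ≤ continuation, so V_u = 2.9809
Node d (S = 86.25): continuation = 1/1.05·[0.5455·6.8858 + 0.4545·35.3125] = 18.8638; exercise value = 13.7500 ≤ continuation, so V_d = 18.8638
Node 0 (S = 115): continuation = 1/1.05·[0.5455·2.9809 + 0.4545·18.8638] = 9.7147; exercise value = 0.0000 ≤ continuation, so V_0 = 9.7147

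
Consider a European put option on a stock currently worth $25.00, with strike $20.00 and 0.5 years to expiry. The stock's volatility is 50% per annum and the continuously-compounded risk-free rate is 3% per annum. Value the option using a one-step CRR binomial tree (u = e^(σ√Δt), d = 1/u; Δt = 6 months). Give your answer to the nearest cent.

$1.36

CRR parameters: u = e^(σ√Δt) = e^(0.5·√0.5) = 1.4241, d = 1/u = 0.7022
Per-period rate: rΔt = 0.03·0.5 = 0.015, so R = e^0.015 = 1.0151
Risk-neutral probability p = (e^0.015 − 0.7022)/(1.4241 − 0.7022) = 0.3129/0.7219 = 0.4335
Terminal stock prices: S_u = 35.6, S_d = 17.55
Terminal payoffs (K − S): max(-15.6, 0) = 0, max(2.445, 0) = 2.445
Node 0 (S = 25): V_0 = e^(−0.015)·[0.4335·0.0000 + 0.5665·2.4453] = 1.3647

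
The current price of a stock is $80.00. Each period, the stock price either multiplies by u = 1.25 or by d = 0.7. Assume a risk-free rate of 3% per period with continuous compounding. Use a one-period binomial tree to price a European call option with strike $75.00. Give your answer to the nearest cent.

Risk-neutral probability p = (e^0.03 − 0.7)/(1.25 − 0.7) = 0.3305/0.5500 = 0.6008
Terminal stock prices: S_u = 100, S_d = 56
Terminal payoffs (S − K): max(25, 0) = 25, max(-19, 0) = 0
Node 0 (S = 80): V_0 = e^(−0.03)·[0.6008·25.0000 + 0.3992·0.0000] = 14.5767

$14.58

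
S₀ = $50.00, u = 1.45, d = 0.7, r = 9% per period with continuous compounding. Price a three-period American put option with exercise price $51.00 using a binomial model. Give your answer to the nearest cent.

Risk-neutral probability p = (e^0.09 − 0.7)/(1.45 − 0.7) = 0.3942/0.7500 = 0.5256
Terminal stock prices: S_uuu = 152.4, S_uud = 73.59, S_udd = 35.52, S_ddd = 17.15
Terminal payoffs (K − S): max(-101.4, 0) = 0, max(-22.59, 0) = 0, max(15.48, 0) = 15.48, max(33.85, 0) = 33.85
Node uu (S = 105.1): continuation = e^(−0.09)·[0.5256·0.0000 + 0.4744·0.0000] = 0.0000; exercise value = 0.0000 ≤ continuation, so V_uu = 0.0000
Node ud (S = 50.75): continuation = e^(−0.09)·[0.5256·0.0000 + 0.4744·15.4750] = 6.7100; exercise value = 0.2500 ≤ continuation, so V_ud = 6.7100
Node dd (S = 24.5): continuation = e^(−0.09)·[0.5256·15.4750 + 0.4744·33.8500] = 22.1105; exercise value = 26.5000 > continuation, so V_dd = 26.5000 (exercise)
Node u (S = 72.5): continuation = e^(−0.09)·[0.5256·0.0000 + 0.4744·6.7100] = 2.9094; exercise value = 0.0000 ≤ continuation, so V_u = 2.9094
Node d (S = 35): continuation = e^(−0.09)·[0.5256·6.7100 + 0.4744·26.5000] = 14.7134; exercise value = 16.0000 > continuation, so V_d = 16.0000 (exercise)
Node 0 (S = 50): continuation = e^(−0.09)·[0.5256·2.9094 + 0.4744·16.0000] = 8.3351; exercise value = 1.0000 ≤ continuation, so V_0 = 8.3351

$8.34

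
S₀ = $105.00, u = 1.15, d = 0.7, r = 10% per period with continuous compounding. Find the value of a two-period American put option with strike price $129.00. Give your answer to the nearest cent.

$24.00

Risk-neutral probability p = (e^0.1 − 0.7)/(1.15 − 0.7) = 0.4052/0.4500 = 0.9004
Terminal stock prices: S_uu = 138.9, S_ud = 84.52, S_dd = 51.45
Terminal payoffs (K − S): max(-9.862, 0) = 0, max(44.48, 0) = 44.48, max(77.55, 0) = 77.55
Node u (S = 120.7): continuation = e^(−0.1)·[0.9004·0.0000 + 0.0996·44.4750] = 4.0090; exercise value = 8.2500 > continuation, so V_u = 8.2500 (exercise)
Node d (S = 73.5): continuation = e^(−0.1)·[0.9004·44.4750 + 0.0996·77.5500] = 43.2240; exercise value = 55.5000 > continuation, so V_d = 55.5000 (exercise)
Node 0 (S = 105): continuation = e^(−0.1)·[0.9004·8.2500 + 0.0996·55.5000] = 11.7240; exercise value = 24.0000 > continuation, so V_0 = 24.0000 (exercise)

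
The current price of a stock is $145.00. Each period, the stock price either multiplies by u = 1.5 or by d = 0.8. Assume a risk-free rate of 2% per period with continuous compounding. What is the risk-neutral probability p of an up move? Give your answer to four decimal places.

p = 0.3146

Risk-neutral probability p = (e^0.02 − 0.8)/(1.5 − 0.8) = 0.2202/0.7000 = 0.3146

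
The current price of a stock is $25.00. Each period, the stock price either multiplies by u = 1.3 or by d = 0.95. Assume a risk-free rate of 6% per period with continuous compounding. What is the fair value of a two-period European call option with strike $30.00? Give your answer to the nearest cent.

$1.45

Risk-neutral probability p = (e^0.06 − 0.95)/(1.3 − 0.95) = 0.1118/0.3500 = 0.3195
Terminal stock prices: S_uu = 42.25, S_ud = 30.88, S_dd = 22.56
Terminal payoffs (S − K): max(12.25, 0) = 12.25, max(0.875, 0) = 0.875, max(-7.438, 0) = 0
Node u (S = 32.5): V_u = e^(−0.06)·[0.3195·12.2500 + 0.6805·0.8750] = 4.2471
Node d (S = 23.75): V_d = e^(−0.06)·[0.3195·0.8750 + 0.6805·0.0000] = 0.2633
Node 0 (S = 25): V_0 = e^(−0.06)·[0.3195·4.2471 + 0.6805·0.2633] = 1.4468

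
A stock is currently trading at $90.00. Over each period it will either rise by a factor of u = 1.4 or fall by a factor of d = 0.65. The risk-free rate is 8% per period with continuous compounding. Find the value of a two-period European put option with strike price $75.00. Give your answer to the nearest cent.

Risk-neutral probability p = (e^0.08 − 0.65)/(1.4 − 0.65) = 0.4333/0.7500 = 0.5777
Terminal stock prices: S_uu = 176.4, S_ud = 81.9, S_dd = 38.03
Terminal payoffs (K − S): max(-101.4, 0) = 0, max(-6.9, 0) = 0, max(36.97, 0) = 36.97
Node u (S = 126): V_u = e^(−0.08)·[0.5777·0.0000 + 0.4223·0.0000] = 0.0000
Node d (S = 58.5): V_d = e^(−0.08)·[0.5777·0.0000 + 0.4223·36.9750] = 14.4135
Node 0 (S = 90): V_0 = e^(−0.08)·[0.5777·0.0000 + 0.4223·14.4135] = 5.6186

$5.62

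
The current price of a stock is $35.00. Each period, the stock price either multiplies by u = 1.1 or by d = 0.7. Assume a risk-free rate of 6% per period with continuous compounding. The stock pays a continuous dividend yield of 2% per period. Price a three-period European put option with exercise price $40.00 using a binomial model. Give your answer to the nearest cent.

$3.85

Per-period risk-free factor R = e^0.06 = 1.0618; dividend-adjusted growth = e^(0.06−0.02) = 1.0408.
Risk-neutral probability p = (1.0408 − 0.7)/(1.1 − 0.7) = 0.3408/0.4000 = 0.8520
Terminal stock prices: S_uuu = 46.59, S_uud = 29.65, S_udd = 18.86, S_ddd = 12
Terminal payoffs (K − S): max(-6.585, 0) = 0, max(10.35, 0) = 10.35, max(21.14, 0) = 21.14, max(28, 0) = 28
Node uu (S = 42.35): V_uu = e^(−0.06)·[0.8520·0.0000 + 0.1480·10.3550] = 1.4430
Node ud (S = 26.95): V_ud = e^(−0.06)·[0.8520·10.3550 + 0.1480·21.1350] = 11.2542
Node dd (S = 17.15): V_dd = e^(−0.06)·[0.8520·21.1350 + 0.1480·27.9950] = 20.8602
Node u (S = 38.5): V_u = e^(−0.06)·[0.8520·1.4430 + 0.1480·11.2542] = 2.7262
Node d (S = 24.5): V_d = e^(−0.06)·[0.8520·11.2542 + 0.1480·20.8602] = 11.9375
Node 0 (S = 35): V_0 = e^(−0.06)·[0.8520·2.7262 + 0.1480·11.9375] = 3.8511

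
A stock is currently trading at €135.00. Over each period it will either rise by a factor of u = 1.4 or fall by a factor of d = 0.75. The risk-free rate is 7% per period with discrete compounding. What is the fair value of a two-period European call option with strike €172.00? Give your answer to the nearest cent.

€19.60

Risk-neutral probability p = (1 + 0.07 − 0.75)/(1.4 − 0.75) = 0.3200/0.6500 = 0.4923
Terminal stock prices: S_uu = 264.6, S_ud = 141.8, S_dd = 75.94
Terminal payoffs (S − K): max(92.6, 0) = 92.6, max(-30.25, 0) = 0, max(-96.06, 0) = 0
Node u (S = 189): V_u = 1/1.07·[0.4923·92.6000 + 0.5077·0.0000] = 42.6053
Node d (S = 101.2): V_d = 1/1.07·[0.4923·0.0000 + 0.5077·0.0000] = 0.0000
Node 0 (S = 135): V_0 = 1/1.07·[0.4923·42.6053 + 0.5077·0.0000] = 19.6027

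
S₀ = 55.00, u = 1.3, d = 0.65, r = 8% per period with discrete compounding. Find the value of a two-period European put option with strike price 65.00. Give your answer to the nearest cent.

Risk-neutral probability p = (1 + 0.08 − 0.65)/(1.3 − 0.65) = 0.4300/0.6500 = 0.6615
Terminal stock prices: S_uu = 92.95, S_ud = 46.48, S_dd = 23.24
Terminal payoffs (K − S): max(-27.95, 0) = 0, max(18.52, 0) = 18.52, max(41.76, 0) = 41.76
Node u (S = 71.5): V_u = 1/1.08·[0.6615·0.0000 + 0.3385·18.5250] = 5.8056
Node d (S = 35.75): V_d = 1/1.08·[0.6615·18.5250 + 0.3385·41.7625] = 24.4352
Node 0 (S = 55): V_0 = 1/1.08·[0.6615·5.8056 + 0.3385·24.4352] = 11.2139

11.21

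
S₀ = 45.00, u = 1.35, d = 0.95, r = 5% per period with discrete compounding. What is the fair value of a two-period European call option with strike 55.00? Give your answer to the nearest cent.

2.45

Risk-neutral probability p = (1 + 0.05 − 0.95)/(1.35 − 0.95) = 0.1000/0.4000 = 0.2500
Terminal stock prices: S_uu = 82.01, S_ud = 57.71, S_dd = 40.61
Terminal payoffs (S − K): max(27.01, 0) = 27.01, max(2.713, 0) = 2.713, max(-14.39, 0) = 0
Node u (S = 60.75): V_u = 1/1.05·[0.2500·27.0125 + 0.7500·2.7125] = 8.3690
Node d (S = 42.75): V_d = 1/1.05·[0.2500·2.7125 + 0.7500·0.0000] = 0.6458
Node 0 (S = 45): V_0 = 1/1.05·[0.2500·8.3690 + 0.7500·0.6458] = 2.4539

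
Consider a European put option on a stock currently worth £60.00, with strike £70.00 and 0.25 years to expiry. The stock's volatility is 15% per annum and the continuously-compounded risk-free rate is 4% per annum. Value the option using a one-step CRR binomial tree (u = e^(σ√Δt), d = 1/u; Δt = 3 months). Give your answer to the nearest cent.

£9.30

CRR parameters: u = e^(σ√Δt) = e^(0.15·√0.25) = 1.0779, d = 1/u = 0.9277
Per-period rate: rΔt = 0.04·0.25 = 0.01, so R = e^0.01 = 1.0101
Risk-neutral probability p = (e^0.01 − 0.9277)/(1.0779 − 0.9277) = 0.0823/0.1501 = 0.5482
Terminal stock prices: S_u = 64.67, S_d = 55.66
Terminal payoffs (K − S): max(5.327, 0) = 5.327, max(14.34, 0) = 14.34
Node 0 (S = 60): V_0 = e^(−0.01)·[0.5482·5.3270 + 0.4518·14.3354] = 9.3035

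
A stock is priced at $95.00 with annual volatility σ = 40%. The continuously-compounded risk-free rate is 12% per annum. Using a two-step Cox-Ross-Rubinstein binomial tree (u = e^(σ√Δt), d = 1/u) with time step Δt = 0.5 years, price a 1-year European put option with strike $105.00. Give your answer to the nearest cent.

CRR parameters: u = e^(σ√Δt) = e^(0.4·√0.5) = 1.3269, d = 1/u = 0.7536
Per-period rate: rΔt = 0.12·0.5 = 0.06, so R = e^0.06 = 1.0618
Risk-neutral probability p = (e^0.06 − 0.7536)/(1.3269 − 0.7536) = 0.3082/0.5733 = 0.5376
Terminal stock prices: S_uu = 167.3, S_ud = 95, S_dd = 53.96
Terminal payoffs (K − S): max(-62.26, 0) = 0, max(10, 0) = 10, max(51.04, 0) = 51.04
Node u (S = 126.1): V_u = e^(−0.06)·[0.5376·0.0000 + 0.4624·10.0000] = 4.3545
Node d (S = 71.6): V_d = e^(−0.06)·[0.5376·10.0000 + 0.4624·51.0428] = 27.2896
Node 0 (S = 95): V_0 = e^(−0.06)·[0.5376·4.3545 + 0.4624·27.2896] = 14.0880

$14.09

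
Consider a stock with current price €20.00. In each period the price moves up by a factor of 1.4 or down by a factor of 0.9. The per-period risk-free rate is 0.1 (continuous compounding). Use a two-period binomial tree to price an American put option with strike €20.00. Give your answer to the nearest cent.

Risk-neutral probability p = (e^0.1 − 0.9)/(1.4 − 0.9) = 0.2052/0.5000 = 0.4103
Terminal stock prices: S_uu = 39.2, S_ud = 25.2, S_dd = 16.2
Terminal payoffs (K − S): max(-19.2, 0) = 0, max(-5.2, 0) = 0, max(3.8, 0) = 3.8
Node u (S = 28): continuation = e^(−0.1)·[0.4103·0.0000 + 0.5897·0.0000] = 0.0000; exercise value = 0.0000 ≤ continuation, so V_u = 0.0000
Node d (S = 18): continuation = e^(−0.1)·[0.4103·0.0000 + 0.5897·3.8000] = 2.0275; exercise value = 2.0000 ≤ continuation, so V_d = 2.0275
Node 0 (S = 20): continuation = e^(−0.1)·[0.4103·0.0000 + 0.5897·2.0275] = 1.0817; exercise value = 0.0000 ≤ continuation, so V_0 = 1.0817

€1.08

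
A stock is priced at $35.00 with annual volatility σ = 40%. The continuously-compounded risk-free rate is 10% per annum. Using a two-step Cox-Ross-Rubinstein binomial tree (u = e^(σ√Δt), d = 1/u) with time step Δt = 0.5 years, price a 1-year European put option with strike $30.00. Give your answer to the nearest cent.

$2.12

CRR parameters: u = e^(σ√Δt) = e^(0.4·√0.5) = 1.3269, d = 1/u = 0.7536
Per-period rate: rΔt = 0.1·0.5 = 0.05, so R = e^0.05 = 1.0513
Risk-neutral probability p = (e^0.05 − 0.7536)/(1.3269 − 0.7536) = 0.2976/0.5733 = 0.5192
Terminal stock prices: S_uu = 61.62, S_ud = 35, S_dd = 19.88
Terminal payoffs (K − S): max(-31.62, 0) = 0, max(-5, 0) = 0, max(10.12, 0) = 10.12
Node u (S = 46.44): V_u = e^(−0.05)·[0.5192·0.0000 + 0.4808·0.0000] = 0.0000
Node d (S = 26.38): V_d = e^(−0.05)·[0.5192·0.0000 + 0.4808·10.1210] = 4.6289
Node 0 (S = 35): V_0 = e^(−0.05)·[0.5192·0.0000 + 0.4808·4.6289] = 2.1171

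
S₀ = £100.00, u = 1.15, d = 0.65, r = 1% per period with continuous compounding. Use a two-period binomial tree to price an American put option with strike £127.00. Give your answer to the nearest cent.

£27.50

Risk-neutral probability p = (e^0.01 − 0.65)/(1.15 − 0.65) = 0.3601/0.5000 = 0.7201
Terminal stock prices: S_uu = 132.2, S_ud = 74.75, S_dd = 42.25
Terminal payoffs (K − S): max(-5.25, 0) = 0, max(52.25, 0) = 52.25, max(84.75, 0) = 84.75
Node u (S = 115): continuation = e^(−0.01)·[0.7201·0.0000 + 0.2799·52.2500] = 14.4792; exercise value = 12.0000 ≤ continuation, so V_u = 14.4792
Node d (S = 65): continuation = e^(−0.01)·[0.7201·52.2500 + 0.2799·84.7500] = 60.7363; exercise value = 62.0000 > continuation, so V_d = 62.0000 (exercise)
Node 0 (S = 100): continuation = e^(−0.01)·[0.7201·14.4792 + 0.2799·62.0000] = 27.5039; exercise value = 27.0000 ≤ continuation, so V_0 = 27.5039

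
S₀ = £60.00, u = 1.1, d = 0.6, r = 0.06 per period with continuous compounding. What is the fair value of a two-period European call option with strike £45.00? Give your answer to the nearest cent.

£20.88

Risk-neutral probability p = (e^0.06 − 0.6)/(1.1 − 0.6) = 0.4618/0.5000 = 0.9237
Terminal stock prices: S_uu = 72.6, S_ud = 39.6, S_dd = 21.6
Terminal payoffs (S − K): max(27.6, 0) = 27.6, max(-5.4, 0) = 0, max(-23.4, 0) = 0
Node u (S = 66): V_u = e^(−0.06)·[0.9237·27.6000 + 0.0763·0.0000] = 24.0088
Node d (S = 36): V_d = e^(−0.06)·[0.9237·0.0000 + 0.0763·0.0000] = 0.0000
Node 0 (S = 60): V_0 = e^(−0.06)·[0.9237·24.0088 + 0.0763·0.0000] = 20.8848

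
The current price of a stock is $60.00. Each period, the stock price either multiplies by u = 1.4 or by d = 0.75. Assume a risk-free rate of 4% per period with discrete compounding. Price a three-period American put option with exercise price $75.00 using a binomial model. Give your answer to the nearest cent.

Risk-neutral probability p = (1 + 0.04 − 0.75)/(1.4 − 0.75) = 0.2900/0.6500 = 0.4462
Terminal stock prices: S_uuu = 164.6, S_uud = 88.2, S_udd = 47.25, S_ddd = 25.31
Terminal payoffs (K − S): max(-89.64, 0) = 0, max(-13.2, 0) = 0, max(27.75, 0) = 27.75, max(49.69, 0) = 49.69
Node uu (S = 117.6): continuation = 1/1.04·[0.4462·0.0000 + 0.5538·0.0000] = 0.0000; exercise value = 0.0000 ≤ continuation, so V_uu = 0.0000
Node ud (S = 63): continuation = 1/1.04·[0.4462·0.0000 + 0.5538·27.7500] = 14.7781; exercise value = 12.0000 ≤ continuation, so V_ud = 14.7781
Node dd (S = 33.75): continuation = 1/1.04·[0.4462·27.7500 + 0.5538·49.6875] = 38.3654; exercise value = 41.2500 > continuation, so V_dd = 41.2500 (exercise)
Node u (S = 84): continuation = 1/1.04·[0.4462·0.0000 + 0.5538·14.7781] = 7.8700; exercise value = 0.0000 ≤ continuation, so V_u = 7.8700
Node d (S = 45): continuation = 1/1.04·[0.4462·14.7781 + 0.5538·41.2500] = 28.3072; exercise value = 30.0000 > continuation, so V_d = 30.0000 (exercise)
Node 0 (S = 60): continuation = 1/1.04·[0.4462·7.8700 + 0.5538·30.0000] = 19.3525; exercise value = 15.0000 ≤ continuation, so V_0 = 19.3525

$19.35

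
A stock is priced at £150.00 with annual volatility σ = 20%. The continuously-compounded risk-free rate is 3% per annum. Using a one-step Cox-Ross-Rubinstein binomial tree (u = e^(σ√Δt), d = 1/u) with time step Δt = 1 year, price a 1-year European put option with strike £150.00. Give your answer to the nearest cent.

£12.51

CRR parameters: u = e^(σ√Δt) = e^(0.2·√1) = 1.2214, d = 1/u = 0.8187
Per-period rate: rΔt = 0.03·1 = 0.03, so R = e^0.03 = 1.0305
Risk-neutral probability p = (e^0.03 − 0.8187)/(1.2214 − 0.8187) = 0.2117/0.4027 = 0.5258
Terminal stock prices: S_u = 183.2, S_d = 122.8
Terminal payoffs (K − S): max(-33.21, 0) = 0, max(27.19, 0) = 27.19
Node 0 (S = 150): V_0 = e^(−0.03)·[0.5258·0.0000 + 0.4742·27.1904] = 12.5127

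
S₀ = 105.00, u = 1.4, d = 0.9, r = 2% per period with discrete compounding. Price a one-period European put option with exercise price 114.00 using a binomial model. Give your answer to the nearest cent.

14.53

Risk-neutral probability p = (1 + 0.02 − 0.9)/(1.4 − 0.9) = 0.1200/0.5000 = 0.2400
Terminal stock prices: S_u = 147, S_d = 94.5
Terminal payoffs (K − S): max(-33, 0) = 0, max(19.5, 0) = 19.5
Node 0 (S = 105): V_0 = 1/1.02·[0.2400·0.0000 + 0.7600·19.5000] = 14.5294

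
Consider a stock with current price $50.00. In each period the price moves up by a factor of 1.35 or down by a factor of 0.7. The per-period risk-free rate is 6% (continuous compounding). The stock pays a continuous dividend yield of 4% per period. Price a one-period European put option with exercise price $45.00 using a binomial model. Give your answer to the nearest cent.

Per-period risk-free factor R = e^0.06 = 1.0618; dividend-adjusted growth = e^(0.06−0.04) = 1.0202.
Risk-neutral probability p = (1.0202 − 0.7)/(1.35 − 0.7) = 0.3202/0.6500 = 0.4926
Terminal stock prices: S_u = 67.5, S_d = 35
Terminal payoffs (K − S): max(-22.5, 0) = 0, max(10, 0) = 10
Node 0 (S = 50): V_0 = e^(−0.06)·[0.4926·0.0000 + 0.5074·10.0000] = 4.7783

$4.78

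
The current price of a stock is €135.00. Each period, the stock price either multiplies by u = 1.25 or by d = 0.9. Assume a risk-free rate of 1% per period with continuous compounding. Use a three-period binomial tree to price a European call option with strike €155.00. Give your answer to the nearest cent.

Risk-neutral probability p = (e^0.01 − 0.9)/(1.25 − 0.9) = 0.1101/0.3500 = 0.3144
Terminal stock prices: S_uuu = 263.7, S_uud = 189.8, S_udd = 136.7, S_ddd = 98.42
Terminal payoffs (S − K): max(108.7, 0) = 108.7, max(34.84, 0) = 34.84, max(-18.31, 0) = 0, max(-56.58, 0) = 0
Node uu (S = 210.9): V_uu = e^(−0.01)·[0.3144·108.6719 + 0.6856·34.8438] = 57.4798
Node ud (S = 151.9): V_ud = e^(−0.01)·[0.3144·34.8438 + 0.6856·0.0000] = 10.8469
Node dd (S = 109.4): V_dd = e^(−0.01)·[0.3144·0.0000 + 0.6856·0.0000] = 0.0000
Node u (S = 168.8): V_u = e^(−0.01)·[0.3144·57.4798 + 0.6856·10.8469] = 25.2558
Node d (S = 121.5): V_d = e^(−0.01)·[0.3144·10.8469 + 0.6856·0.0000] = 3.3766
Node 0 (S = 135): V_0 = e^(−0.01)·[0.3144·25.2558 + 0.6856·3.3766] = 10.1540

€10.15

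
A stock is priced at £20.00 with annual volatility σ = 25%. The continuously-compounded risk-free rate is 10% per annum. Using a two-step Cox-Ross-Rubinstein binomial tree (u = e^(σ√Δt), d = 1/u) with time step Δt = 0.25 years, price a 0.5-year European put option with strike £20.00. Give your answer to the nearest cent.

CRR parameters: u = e^(σ√Δt) = e^(0.25·√0.25) = 1.1331, d = 1/u = 0.8825
Per-period rate: rΔt = 0.1·0.25 = 0.025, so R = e^0.025 = 1.0253
Risk-neutral probability p = (e^0.025 − 0.8825)/(1.1331 − 0.8825) = 0.1428/0.2507 = 0.5698
Terminal stock prices: S_uu = 25.68, S_ud = 20, S_dd = 15.58
Terminal payoffs (K − S): max(-5.681, 0) = 0, max(0, 0) = 0, max(4.424, 0) = 4.424
Node u (S = 22.66): V_u = e^(−0.025)·[0.5698·0.0000 + 0.4302·0.0000] = 0.0000
Node d (S = 17.65): V_d = e^(−0.025)·[0.5698·0.0000 + 0.4302·4.4240] = 1.8563
Node 0 (S = 20): V_0 = e^(−0.025)·[0.5698·0.0000 + 0.4302·1.8563] = 0.7789

£0.78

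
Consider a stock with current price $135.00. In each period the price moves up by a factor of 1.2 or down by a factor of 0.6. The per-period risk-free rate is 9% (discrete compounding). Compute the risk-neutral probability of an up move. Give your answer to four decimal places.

Risk-neutral probability p = (1 + 0.09 − 0.6)/(1.2 − 0.6) = 0.4900/0.6000 = 0.8167

p = 0.8167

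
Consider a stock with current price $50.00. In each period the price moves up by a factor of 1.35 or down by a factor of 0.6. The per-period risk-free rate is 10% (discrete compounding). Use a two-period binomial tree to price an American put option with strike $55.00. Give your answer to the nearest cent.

$10.24

Risk-neutral probability p = (1 + 0.1 − 0.6)/(1.35 − 0.6) = 0.5000/0.7500 = 0.6667
Terminal stock prices: S_uu = 91.13, S_ud = 40.5, S_dd = 18
Terminal payoffs (K − S): max(-36.13, 0) = 0, max(14.5, 0) = 14.5, max(37, 0) = 37
Node u (S = 67.5): continuation = 1/1.1·[0.6667·0.0000 + 0.3333·14.5000] = 4.3939; exercise value = 0.0000 ≤ continuation, so V_u = 4.3939
Node d (S = 30): continuation = 1/1.1·[0.6667·14.5000 + 0.3333·37.0000] = 20.0000; exercise value = 25.0000 > continuation, so V_d = 25.0000 (exercise)
Node 0 (S = 50): continuation = 1/1.1·[0.6667·4.3939 + 0.3333·25.0000] = 10.2388; exercise value = 5.0000 ≤ continuation, so V_0 = 10.2388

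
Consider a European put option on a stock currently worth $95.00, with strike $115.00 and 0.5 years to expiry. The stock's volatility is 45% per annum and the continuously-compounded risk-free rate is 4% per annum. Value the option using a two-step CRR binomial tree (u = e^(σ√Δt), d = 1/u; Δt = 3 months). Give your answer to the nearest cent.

CRR parameters: u = e^(σ√Δt) = e^(0.45·√0.25) = 1.2523, d = 1/u = 0.7985
Per-period rate: rΔt = 0.04·0.25 = 0.01, so R = e^0.01 = 1.0101
Risk-neutral probability p = (e^0.01 − 0.7985)/(1.2523 − 0.7985) = 0.2115/0.4538 = 0.4661
Terminal stock prices: S_uu = 149, S_ud = 95, S_dd = 60.57
Terminal payoffs (K − S): max(-33.99, 0) = 0, max(20, 0) = 20, max(54.43, 0) = 54.43
Node u (S = 119): V_u = e^(−0.01)·[0.4661·0.0000 + 0.5339·20.0000] = 10.5711
Node d (S = 75.86): V_d = e^(−0.01)·[0.4661·20.0000 + 0.5339·54.4253] = 37.9967
Node 0 (S = 95): V_0 = e^(−0.01)·[0.4661·10.5711 + 0.5339·37.9967] = 24.9619

$24.96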